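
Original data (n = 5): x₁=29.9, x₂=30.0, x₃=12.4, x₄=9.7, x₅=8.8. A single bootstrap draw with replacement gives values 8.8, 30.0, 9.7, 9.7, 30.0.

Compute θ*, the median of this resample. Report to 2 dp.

Sorted: 8.8, 9.7, 9.7, 30.0, 30.0
Median = middle value = 9.70

θ* = 9.70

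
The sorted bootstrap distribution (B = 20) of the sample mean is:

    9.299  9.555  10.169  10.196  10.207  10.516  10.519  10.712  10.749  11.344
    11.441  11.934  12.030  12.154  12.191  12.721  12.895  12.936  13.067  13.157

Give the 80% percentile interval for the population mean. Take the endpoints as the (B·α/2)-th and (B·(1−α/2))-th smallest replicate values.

(9.555, 12.936)

α = 0.20; lower rank = 20 × 0.100 = 2; upper rank = 20 × 0.900 = 18.
The 2nd smallest replicate is 9.555; the 18th is 12.936.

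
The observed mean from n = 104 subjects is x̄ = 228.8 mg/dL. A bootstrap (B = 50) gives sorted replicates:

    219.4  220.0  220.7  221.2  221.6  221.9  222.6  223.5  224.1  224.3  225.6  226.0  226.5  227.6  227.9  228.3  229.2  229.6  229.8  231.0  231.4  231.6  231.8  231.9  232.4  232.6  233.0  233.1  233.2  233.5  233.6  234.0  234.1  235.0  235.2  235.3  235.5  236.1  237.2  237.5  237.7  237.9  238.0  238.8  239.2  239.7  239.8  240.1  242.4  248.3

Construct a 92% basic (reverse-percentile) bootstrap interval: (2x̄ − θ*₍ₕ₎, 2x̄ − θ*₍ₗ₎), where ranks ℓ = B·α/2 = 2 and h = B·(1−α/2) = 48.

Percentile endpoints at ranks 2 and 48: θ*₍2₎ = 220.0, θ*₍48₎ = 240.1.
Basic interval reflects these around x̄:
  lower = 2 × 228.8 − 240.1 = 217.5
  upper = 2 × 228.8 − 220.0 = 237.6

(217.5, 237.6)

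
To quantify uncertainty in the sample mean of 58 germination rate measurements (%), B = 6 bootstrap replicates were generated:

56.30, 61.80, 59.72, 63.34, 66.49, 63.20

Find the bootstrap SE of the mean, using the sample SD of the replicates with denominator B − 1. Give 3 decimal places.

SE* = 3.490

Bootstrap SE is the standard deviation of the 6 replicate means.
Mean of replicates: (56.30 + 61.80 + 59.72 + 63.34 + 66.49 + 63.20) / 6 = 370.8500 / 6 = 61.8083
Sum of squared deviations: (−5.5083)² + (−0.0083)² + (−2.0883)² + (+1.5317)² + (+4.6817)² + (+1.3917)² = 60.9037
Variance = 60.9037 / 5 = 12.1807
SE* = √12.1807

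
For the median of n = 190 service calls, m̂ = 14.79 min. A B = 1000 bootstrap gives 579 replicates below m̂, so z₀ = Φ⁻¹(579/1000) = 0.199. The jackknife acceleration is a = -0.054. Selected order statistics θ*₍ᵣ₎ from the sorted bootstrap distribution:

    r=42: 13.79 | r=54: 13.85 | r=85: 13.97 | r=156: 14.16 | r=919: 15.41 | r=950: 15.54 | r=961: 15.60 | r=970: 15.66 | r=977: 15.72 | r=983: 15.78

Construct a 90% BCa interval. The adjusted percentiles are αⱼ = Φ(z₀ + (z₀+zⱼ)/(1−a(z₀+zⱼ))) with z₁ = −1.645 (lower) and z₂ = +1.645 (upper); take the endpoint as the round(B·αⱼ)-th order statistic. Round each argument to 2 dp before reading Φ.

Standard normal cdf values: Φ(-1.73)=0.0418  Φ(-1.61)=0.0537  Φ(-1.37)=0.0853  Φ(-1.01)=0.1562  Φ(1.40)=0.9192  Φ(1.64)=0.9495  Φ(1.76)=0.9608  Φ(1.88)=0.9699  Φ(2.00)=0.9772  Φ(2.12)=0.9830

(13.97, 15.66)

Lower: z₀ + z₁ = 0.199 + (-1.645) = -1.446; 1 − a(z₀+z₁) = 1 − (-0.054)(-1.446) = 0.9219; argument = 0.199 + (-1.446)/0.9219 = -1.3695 → -1.37.
α₁ = Φ(-1.37) = 0.0853; rank = round(1000 × 0.0853) = 85; θ*₍85₎ = 13.97.
Upper: z₀ + z₂ = 1.844; 1 − a(z₀+z₂) = 1.0996; argument = 1.8760 → 1.88; α₂ = 0.9699; rank = 970; θ*₍970₎ = 15.66.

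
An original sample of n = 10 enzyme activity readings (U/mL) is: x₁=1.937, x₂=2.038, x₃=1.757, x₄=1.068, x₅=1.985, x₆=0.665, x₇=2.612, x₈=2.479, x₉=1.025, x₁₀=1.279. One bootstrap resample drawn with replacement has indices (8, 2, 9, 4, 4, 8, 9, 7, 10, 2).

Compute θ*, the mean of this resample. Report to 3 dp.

Resample values: 2.479, 2.038, 1.025, 1.068, 1.068, 2.479, 1.025, 2.612, 1.279, 2.038.
Mean = (2.479 + 2.038 + 1.025 + 1.068 + 1.068 + 2.479 + 1.025 + 2.612 + 1.279 + 2.038) / 10 = 17.1110 / 10 = 1.711

θ* = 1.711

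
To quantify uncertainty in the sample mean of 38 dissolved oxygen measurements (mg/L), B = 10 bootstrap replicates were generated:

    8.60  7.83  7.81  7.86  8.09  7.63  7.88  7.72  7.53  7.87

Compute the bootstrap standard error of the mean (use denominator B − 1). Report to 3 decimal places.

Bootstrap SE is the standard deviation of the 10 replicate means.
Mean of replicates: (8.60 + 7.83 + 7.81 + 7.86 + 8.09 + 7.63 + 7.88 + 7.72 + 7.53 + 7.87) / 10 = 78.8200 / 10 = 7.8820
Sum of squared deviations: (+0.7180)² + (−0.0520)² + (−0.0720)² + (−0.0220)² + (+0.2080)² + (−0.2520)² + (−0.0020)² + (−0.1620)² + (−0.3520)² + (−0.0120)² = 0.7810
Variance = 0.7810 / 9 = 0.0868
SE* = √0.0868

SE* = 0.295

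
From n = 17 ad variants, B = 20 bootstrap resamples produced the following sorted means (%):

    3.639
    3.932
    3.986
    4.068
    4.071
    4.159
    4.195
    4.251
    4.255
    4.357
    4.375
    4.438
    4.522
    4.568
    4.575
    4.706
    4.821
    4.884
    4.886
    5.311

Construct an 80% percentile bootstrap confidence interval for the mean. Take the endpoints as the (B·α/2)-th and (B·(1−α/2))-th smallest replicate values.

α = 0.20; lower rank = 20 × 0.100 = 2; upper rank = 20 × 0.900 = 18.
The 2nd smallest replicate is 3.932; the 18th is 4.884.

(3.932, 4.884)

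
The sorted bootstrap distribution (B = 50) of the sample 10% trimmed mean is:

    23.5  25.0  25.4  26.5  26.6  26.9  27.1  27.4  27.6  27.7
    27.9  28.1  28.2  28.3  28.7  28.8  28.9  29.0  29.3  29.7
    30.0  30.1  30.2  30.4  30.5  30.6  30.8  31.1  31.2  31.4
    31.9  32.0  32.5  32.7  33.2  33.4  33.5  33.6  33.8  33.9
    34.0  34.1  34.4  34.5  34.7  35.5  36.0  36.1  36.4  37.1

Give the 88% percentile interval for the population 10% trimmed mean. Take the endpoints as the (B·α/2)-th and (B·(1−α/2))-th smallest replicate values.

(25.4, 36.0)

α = 0.12; lower rank = 50 × 0.060 = 3; upper rank = 50 × 0.940 = 47.
The 3rd smallest replicate is 25.4; the 47th is 36.0.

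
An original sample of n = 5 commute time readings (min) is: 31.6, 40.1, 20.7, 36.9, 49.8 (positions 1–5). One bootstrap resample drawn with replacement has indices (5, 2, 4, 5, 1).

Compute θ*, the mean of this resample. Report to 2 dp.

Resample values: 49.8, 40.1, 36.9, 49.8, 31.6.
Mean = (49.8 + 40.1 + 36.9 + 49.8 + 31.6) / 5 = 208.20 / 5 = 41.64

θ* = 41.64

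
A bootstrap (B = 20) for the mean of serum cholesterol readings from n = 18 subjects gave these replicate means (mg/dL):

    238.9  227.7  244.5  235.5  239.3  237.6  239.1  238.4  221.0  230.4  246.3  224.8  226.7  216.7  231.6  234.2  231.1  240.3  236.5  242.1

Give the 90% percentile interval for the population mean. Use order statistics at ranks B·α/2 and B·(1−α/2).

Sorted replicates: 216.7, 221.0, 224.8, 226.7, 227.7, 230.4, 231.1, 231.6, 234.2, 235.5, 236.5, 237.6, 238.4, 238.9, 239.1, 239.3, 240.3, 242.1, 244.5, 246.3
α = 0.10; lower rank = 20 × 0.050 = 1; upper rank = 20 × 0.950 = 19.
The 1st smallest replicate is 216.7; the 19th is 244.5.

(216.7, 244.5)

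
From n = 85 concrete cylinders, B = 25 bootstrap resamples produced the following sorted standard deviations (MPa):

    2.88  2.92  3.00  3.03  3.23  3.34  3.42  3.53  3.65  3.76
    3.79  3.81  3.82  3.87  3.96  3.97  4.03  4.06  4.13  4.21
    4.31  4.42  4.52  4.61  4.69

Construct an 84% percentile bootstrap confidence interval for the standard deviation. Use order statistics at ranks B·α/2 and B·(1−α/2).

(2.92, 4.52)

α = 0.16; lower rank = 25 × 0.080 = 2; upper rank = 25 × 0.920 = 23.
The 2nd smallest replicate is 2.92; the 23rd is 4.52.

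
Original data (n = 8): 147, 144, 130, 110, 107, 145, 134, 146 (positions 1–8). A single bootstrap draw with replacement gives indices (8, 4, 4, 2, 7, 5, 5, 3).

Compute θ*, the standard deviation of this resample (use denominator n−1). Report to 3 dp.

Resample values: 146, 110, 110, 144, 134, 107, 107, 130.
Mean = 123.5000; sum of squared deviations = 1988.0000
s² = 1988.0000 / 7 = 284.0000
s = √284.0000 = 16.852

θ* = 16.852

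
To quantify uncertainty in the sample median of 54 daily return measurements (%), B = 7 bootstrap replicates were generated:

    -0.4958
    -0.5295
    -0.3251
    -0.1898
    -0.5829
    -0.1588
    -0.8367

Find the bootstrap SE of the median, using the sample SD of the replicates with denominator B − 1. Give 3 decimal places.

Bootstrap SE is the standard deviation of the 7 replicate medians.
Mean of replicates: ((-0.4958) + (-0.5295) + (-0.3251) + (-0.1898) + (-0.5829) + (-0.1588) + (-0.8367)) / 7 = -3.11860 / 7 = -0.44551
Sum of squared deviations: (−0.05029)² + (−0.08399)² + (+0.12041)² + (+0.25571)² + (−0.13739)² + (+0.28671)² + (−0.39119)² = 0.34358
Variance = 0.34358 / 6 = 0.05726
SE* = √0.05726

SE* = 0.239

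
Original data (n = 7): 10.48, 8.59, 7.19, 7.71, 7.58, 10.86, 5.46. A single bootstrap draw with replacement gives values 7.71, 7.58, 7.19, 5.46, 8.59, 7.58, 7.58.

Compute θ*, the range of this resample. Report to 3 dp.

Range = 8.59 − 5.46 = 3.130

θ* = 3.130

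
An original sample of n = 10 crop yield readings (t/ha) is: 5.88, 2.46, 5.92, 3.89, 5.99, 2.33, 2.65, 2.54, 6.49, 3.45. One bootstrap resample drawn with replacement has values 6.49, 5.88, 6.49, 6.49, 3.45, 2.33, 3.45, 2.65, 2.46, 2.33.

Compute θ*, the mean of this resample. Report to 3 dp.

θ* = 4.202

Mean = (6.49 + 5.88 + 6.49 + 6.49 + 3.45 + 2.33 + 3.45 + 2.65 + 2.46 + 2.33) / 10 = 42.020 / 10 = 4.202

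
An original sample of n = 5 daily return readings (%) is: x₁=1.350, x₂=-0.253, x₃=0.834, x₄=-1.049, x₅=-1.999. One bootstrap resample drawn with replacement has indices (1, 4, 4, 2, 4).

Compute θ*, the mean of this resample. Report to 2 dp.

Resample values: 1.350, -1.049, -1.049, -0.253, -1.049.
Mean = (1.350 + (-1.049) + (-1.049) + (-0.253) + (-1.049)) / 5 = -2.0500 / 5 = -0.41

θ* = -0.41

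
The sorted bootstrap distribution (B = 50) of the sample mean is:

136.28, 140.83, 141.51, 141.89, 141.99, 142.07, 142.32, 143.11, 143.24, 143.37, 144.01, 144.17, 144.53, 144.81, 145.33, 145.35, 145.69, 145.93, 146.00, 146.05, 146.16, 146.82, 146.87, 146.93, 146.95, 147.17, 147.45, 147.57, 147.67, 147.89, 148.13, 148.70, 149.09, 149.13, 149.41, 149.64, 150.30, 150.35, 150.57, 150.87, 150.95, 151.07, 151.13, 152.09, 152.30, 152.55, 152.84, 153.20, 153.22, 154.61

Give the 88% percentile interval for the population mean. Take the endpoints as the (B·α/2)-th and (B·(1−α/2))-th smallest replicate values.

α = 0.12; lower rank = 50 × 0.060 = 3; upper rank = 50 × 0.940 = 47.
The 3rd smallest replicate is 141.51; the 47th is 152.84.

(141.51, 152.84)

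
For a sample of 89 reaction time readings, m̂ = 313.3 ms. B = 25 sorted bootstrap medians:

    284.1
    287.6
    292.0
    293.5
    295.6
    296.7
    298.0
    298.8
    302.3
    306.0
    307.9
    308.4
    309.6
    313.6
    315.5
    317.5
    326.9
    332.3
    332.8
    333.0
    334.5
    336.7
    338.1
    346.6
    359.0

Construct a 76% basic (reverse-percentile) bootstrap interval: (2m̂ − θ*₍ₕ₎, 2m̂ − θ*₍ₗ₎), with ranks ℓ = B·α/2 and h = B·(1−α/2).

(289.9, 334.6)

Percentile endpoints at ranks 3 and 22: θ*₍3₎ = 292.0, θ*₍22₎ = 336.7.
Basic interval reflects these around m̂:
  lower = 2 × 313.3 − 336.7 = 289.9
  upper = 2 × 313.3 − 292.0 = 334.6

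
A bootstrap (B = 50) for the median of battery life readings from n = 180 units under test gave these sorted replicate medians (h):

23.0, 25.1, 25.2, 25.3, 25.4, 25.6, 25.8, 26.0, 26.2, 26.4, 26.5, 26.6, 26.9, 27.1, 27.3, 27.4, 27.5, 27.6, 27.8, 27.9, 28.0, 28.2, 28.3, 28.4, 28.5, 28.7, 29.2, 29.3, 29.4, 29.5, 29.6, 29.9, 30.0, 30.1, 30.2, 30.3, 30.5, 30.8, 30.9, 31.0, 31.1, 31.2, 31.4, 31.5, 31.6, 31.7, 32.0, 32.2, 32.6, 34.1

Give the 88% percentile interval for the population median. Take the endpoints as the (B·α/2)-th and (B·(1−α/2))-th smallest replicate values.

α = 0.12; lower rank = 50 × 0.060 = 3; upper rank = 50 × 0.940 = 47.
The 3rd smallest replicate is 25.2; the 47th is 32.0.

(25.2, 32.0)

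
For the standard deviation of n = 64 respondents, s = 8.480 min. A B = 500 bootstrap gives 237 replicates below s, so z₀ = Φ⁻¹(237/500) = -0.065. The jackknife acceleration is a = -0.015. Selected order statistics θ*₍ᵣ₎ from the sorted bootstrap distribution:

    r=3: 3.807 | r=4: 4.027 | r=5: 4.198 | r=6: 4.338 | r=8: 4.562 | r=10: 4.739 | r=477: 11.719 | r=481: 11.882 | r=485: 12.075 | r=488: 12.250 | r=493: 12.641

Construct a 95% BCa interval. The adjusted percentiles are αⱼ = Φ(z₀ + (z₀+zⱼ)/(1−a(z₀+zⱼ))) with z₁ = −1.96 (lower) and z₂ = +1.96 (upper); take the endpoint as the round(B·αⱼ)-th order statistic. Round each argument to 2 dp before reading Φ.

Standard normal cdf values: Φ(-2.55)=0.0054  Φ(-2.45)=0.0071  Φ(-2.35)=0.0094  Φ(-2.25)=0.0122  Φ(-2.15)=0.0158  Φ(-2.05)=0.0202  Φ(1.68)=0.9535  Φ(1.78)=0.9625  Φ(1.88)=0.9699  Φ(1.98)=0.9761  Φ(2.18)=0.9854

(4.562, 11.882)

Lower: z₀ + z₁ = -0.065 + (-1.960) = -2.025; 1 − a(z₀+z₁) = 1 − (-0.015)(-2.025) = 0.9696; argument = -0.065 + (-2.025)/0.9696 = -2.1534 → -2.15.
α₁ = Φ(-2.15) = 0.0158; rank = round(500 × 0.0158) = 8; θ*₍8₎ = 4.562.
Upper: z₀ + z₂ = 1.895; 1 − a(z₀+z₂) = 1.0284; argument = 1.7776 → 1.78; α₂ = 0.9625; rank = 481; θ*₍481₎ = 11.882.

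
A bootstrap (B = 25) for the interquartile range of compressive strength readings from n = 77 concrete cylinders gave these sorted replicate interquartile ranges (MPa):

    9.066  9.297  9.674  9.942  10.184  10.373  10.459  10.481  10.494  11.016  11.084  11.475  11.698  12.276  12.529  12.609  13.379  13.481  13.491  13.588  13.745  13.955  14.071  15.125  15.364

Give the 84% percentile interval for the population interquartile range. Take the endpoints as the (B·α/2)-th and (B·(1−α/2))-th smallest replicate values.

α = 0.16; lower rank = 25 × 0.080 = 2; upper rank = 25 × 0.920 = 23.
The 2nd smallest replicate is 9.297; the 23rd is 14.071.

(9.297, 14.071)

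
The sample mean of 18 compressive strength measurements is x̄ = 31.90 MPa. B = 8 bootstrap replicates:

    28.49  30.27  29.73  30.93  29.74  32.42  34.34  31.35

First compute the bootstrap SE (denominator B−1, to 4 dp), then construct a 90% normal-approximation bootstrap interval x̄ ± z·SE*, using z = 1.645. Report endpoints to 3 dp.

(28.901, 34.899)

Mean of replicates = 30.9088; sum of squared deviations = 23.2663; SE* = √(23.2663/7) = 1.8231
Margin = 1.645 × 1.8231 = 2.9990
Interval: 31.90 ± 2.9990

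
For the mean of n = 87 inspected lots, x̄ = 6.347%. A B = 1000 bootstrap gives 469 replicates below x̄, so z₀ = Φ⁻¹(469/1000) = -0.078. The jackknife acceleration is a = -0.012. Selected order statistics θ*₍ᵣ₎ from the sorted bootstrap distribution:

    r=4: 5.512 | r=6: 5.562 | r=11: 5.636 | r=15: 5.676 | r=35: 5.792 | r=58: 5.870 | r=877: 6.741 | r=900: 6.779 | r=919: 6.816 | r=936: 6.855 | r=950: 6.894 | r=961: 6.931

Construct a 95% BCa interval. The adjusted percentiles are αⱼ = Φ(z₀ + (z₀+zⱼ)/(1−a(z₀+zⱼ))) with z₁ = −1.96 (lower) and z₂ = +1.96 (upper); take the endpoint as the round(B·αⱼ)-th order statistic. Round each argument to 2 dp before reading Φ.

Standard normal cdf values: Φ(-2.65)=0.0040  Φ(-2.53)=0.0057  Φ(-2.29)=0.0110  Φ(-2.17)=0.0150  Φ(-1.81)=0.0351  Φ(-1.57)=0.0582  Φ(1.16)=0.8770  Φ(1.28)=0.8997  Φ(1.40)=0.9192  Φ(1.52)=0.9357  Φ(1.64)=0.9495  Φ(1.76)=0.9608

(5.676, 6.931)

Lower: z₀ + z₁ = -0.078 + (-1.960) = -2.038; 1 − a(z₀+z₁) = 1 − (-0.012)(-2.038) = 0.9755; argument = -0.078 + (-2.038)/0.9755 = -2.1671 → -2.17.
α₁ = Φ(-2.17) = 0.0150; rank = round(1000 × 0.0150) = 15; θ*₍15₎ = 5.676.
Upper: z₀ + z₂ = 1.882; 1 − a(z₀+z₂) = 1.0226; argument = 1.7624 → 1.76; α₂ = 0.9608; rank = 961; θ*₍961₎ = 6.931.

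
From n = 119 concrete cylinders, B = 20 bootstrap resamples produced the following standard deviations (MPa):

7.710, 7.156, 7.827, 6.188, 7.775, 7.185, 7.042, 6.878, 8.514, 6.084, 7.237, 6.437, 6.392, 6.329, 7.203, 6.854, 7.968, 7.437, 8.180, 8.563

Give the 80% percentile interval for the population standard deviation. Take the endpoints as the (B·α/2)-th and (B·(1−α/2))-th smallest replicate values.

(6.188, 8.180)

Sorted replicates: 6.084, 6.188, 6.329, 6.392, 6.437, 6.854, 6.878, 7.042, 7.156, 7.185, 7.203, 7.237, 7.437, 7.710, 7.775, 7.827, 7.968, 8.180, 8.514, 8.563
α = 0.20; lower rank = 20 × 0.100 = 2; upper rank = 20 × 0.900 = 18.
The 2nd smallest replicate is 6.188; the 18th is 8.180.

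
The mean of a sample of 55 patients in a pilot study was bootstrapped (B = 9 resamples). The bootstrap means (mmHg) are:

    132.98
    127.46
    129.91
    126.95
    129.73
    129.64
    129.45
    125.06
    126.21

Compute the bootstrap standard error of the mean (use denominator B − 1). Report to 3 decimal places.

Bootstrap SE is the standard deviation of the 9 replicate means.
Mean of replicates: (132.98 + 127.46 + 129.91 + 126.95 + 129.73 + 129.64 + 129.45 + 125.06 + 126.21) / 9 = 1157.3900 / 9 = 128.5989
Sum of squared deviations: (+4.3811)² + (−1.1389)² + (+1.3111)² + (−1.6489)² + (+1.1311)² + (+1.0411)² + (+0.8511)² + (−3.5389)² + (−2.3889)² = 46.2473
Variance = 46.2473 / 8 = 5.7809
SE* = √5.7809

SE* = 2.404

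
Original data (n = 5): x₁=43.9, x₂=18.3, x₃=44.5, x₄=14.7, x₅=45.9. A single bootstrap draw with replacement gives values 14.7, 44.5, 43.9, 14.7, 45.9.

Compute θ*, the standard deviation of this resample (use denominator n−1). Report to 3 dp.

Mean = 32.7400; sum of squared deviations = 1086.9120
s² = 1086.9120 / 4 = 271.7280
s = √271.7280 = 16.484

θ* = 16.484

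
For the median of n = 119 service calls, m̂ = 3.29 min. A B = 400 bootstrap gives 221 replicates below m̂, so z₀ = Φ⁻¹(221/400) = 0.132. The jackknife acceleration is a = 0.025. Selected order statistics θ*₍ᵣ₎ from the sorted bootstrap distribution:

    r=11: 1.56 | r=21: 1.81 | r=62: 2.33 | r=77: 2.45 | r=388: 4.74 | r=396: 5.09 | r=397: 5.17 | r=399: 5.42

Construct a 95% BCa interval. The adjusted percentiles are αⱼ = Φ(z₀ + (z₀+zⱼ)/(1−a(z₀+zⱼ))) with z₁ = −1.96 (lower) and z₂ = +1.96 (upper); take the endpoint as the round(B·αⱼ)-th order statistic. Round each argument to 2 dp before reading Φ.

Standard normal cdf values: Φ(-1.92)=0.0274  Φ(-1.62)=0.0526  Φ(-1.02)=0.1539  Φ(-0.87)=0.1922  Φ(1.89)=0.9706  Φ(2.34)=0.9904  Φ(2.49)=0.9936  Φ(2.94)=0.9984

Lower: z₀ + z₁ = 0.132 + (-1.960) = -1.828; 1 − a(z₀+z₁) = 1 − (0.025)(-1.828) = 1.0457; argument = 0.132 + (-1.828)/1.0457 = -1.6161 → -1.62.
α₁ = Φ(-1.62) = 0.0526; rank = round(400 × 0.0526) = 21; θ*₍21₎ = 1.81.
Upper: z₀ + z₂ = 2.092; 1 − a(z₀+z₂) = 0.9477; argument = 2.3394 → 2.34; α₂ = 0.9904; rank = 396; θ*₍396₎ = 5.09.

(1.81, 5.09)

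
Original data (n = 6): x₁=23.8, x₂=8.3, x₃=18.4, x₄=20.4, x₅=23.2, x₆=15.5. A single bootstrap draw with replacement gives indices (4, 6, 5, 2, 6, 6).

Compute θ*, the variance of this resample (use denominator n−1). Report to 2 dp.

Resample values: 20.4, 15.5, 23.2, 8.3, 15.5, 15.5.
Mean = 16.4000; sum of squared deviations = 130.2800
s² = 130.2800 / 5 = 26.0560

θ* = 26.06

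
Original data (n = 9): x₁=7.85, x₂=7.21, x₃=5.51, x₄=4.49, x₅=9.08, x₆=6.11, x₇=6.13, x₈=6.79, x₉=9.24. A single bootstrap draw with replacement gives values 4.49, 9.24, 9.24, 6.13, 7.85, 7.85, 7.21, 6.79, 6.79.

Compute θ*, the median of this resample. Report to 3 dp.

Sorted: 4.49, 6.13, 6.79, 6.79, 7.21, 7.85, 7.85, 9.24, 9.24
Median = middle value = 7.210

θ* = 7.210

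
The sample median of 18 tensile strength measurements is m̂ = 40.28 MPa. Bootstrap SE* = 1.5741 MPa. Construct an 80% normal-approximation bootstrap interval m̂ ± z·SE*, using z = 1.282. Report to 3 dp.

Margin = 1.282 × 1.5741 = 2.0180
Interval: 40.28 ± 2.0180

(38.262, 42.298)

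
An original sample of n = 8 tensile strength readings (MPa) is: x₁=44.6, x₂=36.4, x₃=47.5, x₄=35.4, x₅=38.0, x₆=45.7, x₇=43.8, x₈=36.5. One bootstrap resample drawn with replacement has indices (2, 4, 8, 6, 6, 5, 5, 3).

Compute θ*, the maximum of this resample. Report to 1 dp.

θ* = 47.5

Resample values: 36.4, 35.4, 36.5, 45.7, 45.7, 38.0, 38.0, 47.5.
Maximum = 47.5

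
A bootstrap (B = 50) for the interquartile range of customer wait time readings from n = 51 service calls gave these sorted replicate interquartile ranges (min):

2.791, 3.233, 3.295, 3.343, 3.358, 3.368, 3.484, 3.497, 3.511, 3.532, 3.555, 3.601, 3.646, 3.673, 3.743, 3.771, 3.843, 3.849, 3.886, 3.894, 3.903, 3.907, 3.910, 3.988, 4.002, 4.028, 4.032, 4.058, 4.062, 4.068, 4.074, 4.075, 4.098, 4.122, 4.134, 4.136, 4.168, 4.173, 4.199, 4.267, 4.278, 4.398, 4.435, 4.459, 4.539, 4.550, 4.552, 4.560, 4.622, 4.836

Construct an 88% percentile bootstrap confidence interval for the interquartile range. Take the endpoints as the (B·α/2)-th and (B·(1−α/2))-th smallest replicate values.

(3.295, 4.552)

α = 0.12; lower rank = 50 × 0.060 = 3; upper rank = 50 × 0.940 = 47.
The 3rd smallest replicate is 3.295; the 47th is 4.552.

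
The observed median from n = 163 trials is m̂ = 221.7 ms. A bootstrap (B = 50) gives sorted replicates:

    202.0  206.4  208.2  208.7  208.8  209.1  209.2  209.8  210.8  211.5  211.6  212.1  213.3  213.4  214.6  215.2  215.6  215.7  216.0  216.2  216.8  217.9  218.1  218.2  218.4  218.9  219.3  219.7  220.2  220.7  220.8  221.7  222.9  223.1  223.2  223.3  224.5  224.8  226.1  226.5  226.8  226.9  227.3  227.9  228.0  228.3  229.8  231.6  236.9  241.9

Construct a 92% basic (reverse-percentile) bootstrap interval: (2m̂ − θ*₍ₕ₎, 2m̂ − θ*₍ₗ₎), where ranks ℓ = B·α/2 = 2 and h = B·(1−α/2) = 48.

(211.8, 237.0)

Percentile endpoints at ranks 2 and 48: θ*₍2₎ = 206.4, θ*₍48₎ = 231.6.
Basic interval reflects these around m̂:
  lower = 2 × 221.7 − 231.6 = 211.8
  upper = 2 × 221.7 − 206.4 = 237.0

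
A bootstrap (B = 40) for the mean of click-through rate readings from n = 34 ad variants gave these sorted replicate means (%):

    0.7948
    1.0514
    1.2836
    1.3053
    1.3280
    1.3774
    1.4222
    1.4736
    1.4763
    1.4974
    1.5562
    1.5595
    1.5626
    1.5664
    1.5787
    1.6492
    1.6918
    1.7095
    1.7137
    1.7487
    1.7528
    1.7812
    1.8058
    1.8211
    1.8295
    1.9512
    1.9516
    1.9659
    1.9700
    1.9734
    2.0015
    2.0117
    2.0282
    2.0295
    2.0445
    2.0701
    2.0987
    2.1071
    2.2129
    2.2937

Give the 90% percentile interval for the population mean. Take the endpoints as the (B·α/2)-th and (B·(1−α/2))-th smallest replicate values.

(1.0514, 2.1071)

α = 0.10; lower rank = 40 × 0.050 = 2; upper rank = 40 × 0.950 = 38.
The 2nd smallest replicate is 1.0514; the 38th is 2.1071.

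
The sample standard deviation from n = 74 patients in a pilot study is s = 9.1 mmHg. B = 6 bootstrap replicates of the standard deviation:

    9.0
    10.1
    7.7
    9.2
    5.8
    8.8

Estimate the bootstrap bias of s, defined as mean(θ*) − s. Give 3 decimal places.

mean(θ*) = (9.0 + 10.1 + 7.7 + 9.2 + 5.8 + 8.8) / 6 = 8.4333
bias = 8.4333 − 9.1

bias = −0.667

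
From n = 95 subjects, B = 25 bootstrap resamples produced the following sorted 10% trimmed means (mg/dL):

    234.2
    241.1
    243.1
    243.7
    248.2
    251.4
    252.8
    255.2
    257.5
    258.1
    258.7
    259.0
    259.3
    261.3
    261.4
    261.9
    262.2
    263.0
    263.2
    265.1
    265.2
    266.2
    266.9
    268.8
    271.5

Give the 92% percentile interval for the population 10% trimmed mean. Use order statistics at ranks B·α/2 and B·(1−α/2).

α = 0.08; lower rank = 25 × 0.040 = 1; upper rank = 25 × 0.960 = 24.
The 1st smallest replicate is 234.2; the 24th is 268.8.

(234.2, 268.8)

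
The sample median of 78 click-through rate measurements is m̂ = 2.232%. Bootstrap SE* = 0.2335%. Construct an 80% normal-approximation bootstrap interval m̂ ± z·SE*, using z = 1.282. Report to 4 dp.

Margin = 1.282 × 0.2335 = 0.29935
Interval: 2.232 ± 0.29935

(1.9327, 2.5313)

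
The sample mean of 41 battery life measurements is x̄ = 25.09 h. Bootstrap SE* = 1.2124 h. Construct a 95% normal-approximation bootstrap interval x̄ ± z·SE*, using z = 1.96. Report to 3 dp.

Margin = 1.96 × 1.2124 = 2.3763
Interval: 25.09 ± 2.3763

(22.714, 27.466)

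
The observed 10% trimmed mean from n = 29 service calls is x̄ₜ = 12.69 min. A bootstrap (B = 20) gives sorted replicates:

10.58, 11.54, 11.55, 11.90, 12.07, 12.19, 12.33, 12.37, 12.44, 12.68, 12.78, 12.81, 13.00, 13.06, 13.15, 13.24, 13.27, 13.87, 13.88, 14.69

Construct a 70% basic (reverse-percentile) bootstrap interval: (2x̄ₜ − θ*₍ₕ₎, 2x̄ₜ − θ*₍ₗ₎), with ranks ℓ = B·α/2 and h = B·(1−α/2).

(12.11, 13.83)

Percentile endpoints at ranks 3 and 17: θ*₍3₎ = 11.55, θ*₍17₎ = 13.27.
Basic interval reflects these around x̄ₜ:
  lower = 2 × 12.69 − 13.27 = 12.11
  upper = 2 × 12.69 − 11.55 = 13.83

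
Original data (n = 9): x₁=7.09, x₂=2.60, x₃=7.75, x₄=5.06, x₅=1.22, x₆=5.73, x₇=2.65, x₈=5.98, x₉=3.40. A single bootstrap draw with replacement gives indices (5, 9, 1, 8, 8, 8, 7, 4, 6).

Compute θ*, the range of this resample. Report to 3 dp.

θ* = 5.870

Resample values: 1.22, 3.40, 7.09, 5.98, 5.98, 5.98, 2.65, 5.06, 5.73.
Range = 7.09 − 1.22 = 5.870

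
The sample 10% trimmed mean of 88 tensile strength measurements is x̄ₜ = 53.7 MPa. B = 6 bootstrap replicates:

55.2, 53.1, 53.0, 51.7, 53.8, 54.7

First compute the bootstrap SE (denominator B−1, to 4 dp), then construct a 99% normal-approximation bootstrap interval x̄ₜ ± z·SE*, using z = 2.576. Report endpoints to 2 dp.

(50.44, 56.96)

Mean of replicates = 53.5833; sum of squared deviations = 8.0283; SE* = √(8.0283/5) = 1.2671
Margin = 2.576 × 1.2671 = 3.264
Interval: 53.7 ± 3.264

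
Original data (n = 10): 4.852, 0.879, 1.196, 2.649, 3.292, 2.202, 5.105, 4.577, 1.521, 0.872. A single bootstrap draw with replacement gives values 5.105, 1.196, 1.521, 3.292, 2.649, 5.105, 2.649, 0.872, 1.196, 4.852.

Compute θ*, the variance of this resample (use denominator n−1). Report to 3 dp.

Mean = 2.8437; sum of squared deviations = 25.6040
s² = 25.6040 / 9 = 2.8449

θ* = 2.845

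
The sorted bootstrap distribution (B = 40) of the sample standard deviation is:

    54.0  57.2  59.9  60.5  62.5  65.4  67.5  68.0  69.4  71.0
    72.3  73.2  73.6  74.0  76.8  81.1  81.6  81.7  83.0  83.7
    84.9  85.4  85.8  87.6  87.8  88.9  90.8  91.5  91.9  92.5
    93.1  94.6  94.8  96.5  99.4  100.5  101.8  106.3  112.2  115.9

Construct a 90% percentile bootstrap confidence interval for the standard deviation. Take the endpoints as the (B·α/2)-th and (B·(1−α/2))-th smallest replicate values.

α = 0.10; lower rank = 40 × 0.050 = 2; upper rank = 40 × 0.950 = 38.
The 2nd smallest replicate is 57.2; the 38th is 106.3.

(57.2, 106.3)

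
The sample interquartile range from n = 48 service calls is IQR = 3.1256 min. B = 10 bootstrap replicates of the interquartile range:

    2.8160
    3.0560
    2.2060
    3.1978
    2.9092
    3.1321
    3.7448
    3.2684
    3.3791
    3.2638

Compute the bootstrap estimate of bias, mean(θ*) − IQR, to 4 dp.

bias = −0.0283

mean(θ*) = (2.8160 + 3.0560 + 2.2060 + 3.1978 + 2.9092 + 3.1321 + 3.7448 + 3.2684 + 3.3791 + 3.2638) / 10 = 3.09732
bias = 3.09732 − 3.1256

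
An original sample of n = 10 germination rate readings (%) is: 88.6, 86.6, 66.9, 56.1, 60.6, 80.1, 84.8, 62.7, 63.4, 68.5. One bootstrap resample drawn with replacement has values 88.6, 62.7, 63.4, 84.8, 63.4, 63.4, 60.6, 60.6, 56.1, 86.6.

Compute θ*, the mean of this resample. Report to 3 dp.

θ* = 69.020

Mean = (88.6 + 62.7 + 63.4 + 84.8 + 63.4 + 63.4 + 60.6 + 60.6 + 56.1 + 86.6) / 10 = 690.20 / 10 = 69.020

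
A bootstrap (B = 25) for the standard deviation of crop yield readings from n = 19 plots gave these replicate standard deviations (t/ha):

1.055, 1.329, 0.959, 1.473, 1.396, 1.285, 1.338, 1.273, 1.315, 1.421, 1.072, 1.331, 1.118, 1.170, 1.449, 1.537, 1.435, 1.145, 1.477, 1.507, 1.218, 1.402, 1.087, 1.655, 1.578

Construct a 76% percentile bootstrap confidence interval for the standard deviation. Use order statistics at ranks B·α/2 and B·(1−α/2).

Sorted replicates: 0.959, 1.055, 1.072, 1.087, 1.118, 1.145, 1.170, 1.218, 1.273, 1.285, 1.315, 1.329, 1.331, 1.338, 1.396, 1.402, 1.421, 1.435, 1.449, 1.473, 1.477, 1.507, 1.537, 1.578, 1.655
α = 0.24; lower rank = 25 × 0.120 = 3; upper rank = 25 × 0.880 = 22.
The 3rd smallest replicate is 1.072; the 22nd is 1.507.

(1.072, 1.507)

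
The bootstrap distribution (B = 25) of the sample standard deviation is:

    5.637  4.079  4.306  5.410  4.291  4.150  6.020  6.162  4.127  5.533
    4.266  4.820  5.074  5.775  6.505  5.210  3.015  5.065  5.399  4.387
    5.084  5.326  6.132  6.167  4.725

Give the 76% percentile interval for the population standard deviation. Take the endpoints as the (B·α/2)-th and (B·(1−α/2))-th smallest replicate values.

Sorted replicates: 3.015, 4.079, 4.127, 4.150, 4.266, 4.291, 4.306, 4.387, 4.725, 4.820, 5.065, 5.074, 5.084, 5.210, 5.326, 5.399, 5.410, 5.533, 5.637, 5.775, 6.020, 6.132, 6.162, 6.167, 6.505
α = 0.24; lower rank = 25 × 0.120 = 3; upper rank = 25 × 0.880 = 22.
The 3rd smallest replicate is 4.127; the 22nd is 6.132.

(4.127, 6.132)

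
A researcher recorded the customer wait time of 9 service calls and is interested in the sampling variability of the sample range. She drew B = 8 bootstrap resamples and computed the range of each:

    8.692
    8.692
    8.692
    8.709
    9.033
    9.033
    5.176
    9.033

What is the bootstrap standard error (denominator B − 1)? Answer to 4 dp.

SE* = 1.3063

Bootstrap SE is the standard deviation of the 8 replicate ranges.
Mean of replicates: (8.692 + 8.692 + 8.692 + 8.709 + 9.033 + 9.033 + 5.176 + 9.033) / 8 = 67.06000 / 8 = 8.38250
Sum of squared deviations: (+0.30950)² + (+0.30950)² + (+0.30950)² + (+0.32650)² + (+0.65050)² + (+0.65050)² + (−3.20650)² + (+0.65050)² = 11.94507
Variance = 11.94507 / 7 = 1.70644
SE* = √1.70644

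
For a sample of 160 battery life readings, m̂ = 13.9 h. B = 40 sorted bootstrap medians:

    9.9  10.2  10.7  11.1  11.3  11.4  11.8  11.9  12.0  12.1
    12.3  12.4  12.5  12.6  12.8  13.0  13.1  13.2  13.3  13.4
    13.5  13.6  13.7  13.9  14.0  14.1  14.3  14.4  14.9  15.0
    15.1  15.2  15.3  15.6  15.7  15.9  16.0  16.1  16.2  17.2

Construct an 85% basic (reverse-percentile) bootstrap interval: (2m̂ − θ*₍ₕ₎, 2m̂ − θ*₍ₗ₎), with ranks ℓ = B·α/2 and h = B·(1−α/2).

Percentile endpoints at ranks 3 and 37: θ*₍3₎ = 10.7, θ*₍37₎ = 16.0.
Basic interval reflects these around m̂:
  lower = 2 × 13.9 − 16.0 = 11.8
  upper = 2 × 13.9 − 10.7 = 17.1

(11.8, 17.1)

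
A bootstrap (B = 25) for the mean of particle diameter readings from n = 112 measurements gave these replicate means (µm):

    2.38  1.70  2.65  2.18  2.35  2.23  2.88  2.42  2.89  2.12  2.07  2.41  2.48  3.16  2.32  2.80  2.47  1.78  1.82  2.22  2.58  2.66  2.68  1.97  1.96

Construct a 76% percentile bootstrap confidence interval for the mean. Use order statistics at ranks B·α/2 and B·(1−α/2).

(1.82, 2.80)

Sorted replicates: 1.70, 1.78, 1.82, 1.96, 1.97, 2.07, 2.12, 2.18, 2.22, 2.23, 2.32, 2.35, 2.38, 2.41, 2.42, 2.47, 2.48, 2.58, 2.65, 2.66, 2.68, 2.80, 2.88, 2.89, 3.16
α = 0.24; lower rank = 25 × 0.120 = 3; upper rank = 25 × 0.880 = 22.
The 3rd smallest replicate is 1.82; the 22nd is 2.80.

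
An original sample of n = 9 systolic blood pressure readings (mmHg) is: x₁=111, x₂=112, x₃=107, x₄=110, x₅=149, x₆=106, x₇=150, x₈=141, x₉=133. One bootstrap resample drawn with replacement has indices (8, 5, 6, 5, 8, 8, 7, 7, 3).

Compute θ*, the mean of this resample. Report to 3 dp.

θ* = 137.111

Resample values: 141, 149, 106, 149, 141, 141, 150, 150, 107.
Mean = (141 + 149 + 106 + 149 + 141 + 141 + 150 + 150 + 107) / 9 = 1234.0 / 9 = 137.111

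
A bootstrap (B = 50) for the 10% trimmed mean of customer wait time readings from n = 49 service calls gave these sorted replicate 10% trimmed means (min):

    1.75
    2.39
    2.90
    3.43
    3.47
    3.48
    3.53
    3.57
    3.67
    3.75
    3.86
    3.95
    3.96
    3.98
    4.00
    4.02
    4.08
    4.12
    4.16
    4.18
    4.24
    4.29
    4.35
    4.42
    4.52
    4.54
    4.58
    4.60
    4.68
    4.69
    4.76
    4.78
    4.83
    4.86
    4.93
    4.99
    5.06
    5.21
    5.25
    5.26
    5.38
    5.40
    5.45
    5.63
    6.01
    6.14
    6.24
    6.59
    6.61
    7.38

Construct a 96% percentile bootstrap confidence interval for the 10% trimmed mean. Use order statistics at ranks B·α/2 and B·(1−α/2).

α = 0.04; lower rank = 50 × 0.020 = 1; upper rank = 50 × 0.980 = 49.
The 1st smallest replicate is 1.75; the 49th is 6.61.

(1.75, 6.61)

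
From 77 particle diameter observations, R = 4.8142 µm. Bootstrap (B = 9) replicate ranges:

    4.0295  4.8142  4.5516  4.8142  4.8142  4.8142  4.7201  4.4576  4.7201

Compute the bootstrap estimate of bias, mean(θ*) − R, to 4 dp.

mean(θ*) = (4.0295 + 4.8142 + 4.5516 + 4.8142 + 4.8142 + 4.8142 + 4.7201 + 4.4576 + 4.7201) / 9 = 4.63730
bias = 4.63730 − 4.8142

bias = −0.1769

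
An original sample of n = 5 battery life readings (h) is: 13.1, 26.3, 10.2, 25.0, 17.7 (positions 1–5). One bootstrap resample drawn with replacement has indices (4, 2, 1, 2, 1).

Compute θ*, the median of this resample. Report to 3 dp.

θ* = 25.000

Resample values: 25.0, 26.3, 13.1, 26.3, 13.1.
Sorted: 13.1, 13.1, 25.0, 26.3, 26.3
Median = middle value = 25.000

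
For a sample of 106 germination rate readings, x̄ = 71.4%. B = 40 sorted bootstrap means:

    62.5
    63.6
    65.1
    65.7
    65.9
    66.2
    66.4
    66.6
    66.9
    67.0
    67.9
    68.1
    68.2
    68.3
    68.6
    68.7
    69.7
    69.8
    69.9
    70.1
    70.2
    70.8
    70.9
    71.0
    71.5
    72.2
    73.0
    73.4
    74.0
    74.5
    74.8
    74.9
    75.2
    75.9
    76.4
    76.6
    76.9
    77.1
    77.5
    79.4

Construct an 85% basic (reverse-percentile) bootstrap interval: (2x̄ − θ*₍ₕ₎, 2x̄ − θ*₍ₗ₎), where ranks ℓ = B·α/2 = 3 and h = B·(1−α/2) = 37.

(65.9, 77.7)

Percentile endpoints at ranks 3 and 37: θ*₍3₎ = 65.1, θ*₍37₎ = 76.9.
Basic interval reflects these around x̄:
  lower = 2 × 71.4 − 76.9 = 65.9
  upper = 2 × 71.4 − 65.1 = 77.7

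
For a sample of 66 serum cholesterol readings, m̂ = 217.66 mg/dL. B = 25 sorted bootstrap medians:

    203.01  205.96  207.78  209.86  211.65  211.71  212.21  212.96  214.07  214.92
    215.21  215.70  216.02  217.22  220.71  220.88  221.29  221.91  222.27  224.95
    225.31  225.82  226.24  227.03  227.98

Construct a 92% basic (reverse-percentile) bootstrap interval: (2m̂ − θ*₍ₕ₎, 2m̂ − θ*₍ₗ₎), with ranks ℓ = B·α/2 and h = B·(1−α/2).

Percentile endpoints at ranks 1 and 24: θ*₍1₎ = 203.01, θ*₍24₎ = 227.03.
Basic interval reflects these around m̂:
  lower = 2 × 217.66 − 227.03 = 208.29
  upper = 2 × 217.66 − 203.01 = 232.31

(208.29, 232.31)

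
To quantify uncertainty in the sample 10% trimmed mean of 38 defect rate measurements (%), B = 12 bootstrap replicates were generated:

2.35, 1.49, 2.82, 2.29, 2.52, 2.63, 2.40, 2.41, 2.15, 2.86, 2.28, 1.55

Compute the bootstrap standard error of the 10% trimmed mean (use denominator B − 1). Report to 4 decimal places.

Bootstrap SE is the standard deviation of the 12 replicate 10% trimmed means.
Mean of replicates: (2.35 + 1.49 + 2.82 + 2.29 + 2.52 + 2.63 + 2.40 + 2.41 + 2.15 + 2.86 + 2.28 + 1.55) / 12 = 27.75000 / 12 = 2.31250
Sum of squared deviations: (+0.03750)² + (−0.82250)² + (+0.50750)² + (−0.02250)² + (+0.20750)² + (+0.31750)² + (+0.08750)² + (+0.09750)² + (−0.16250)² + (+0.54750)² + (−0.03250)² + (−0.76250)² = 2.00562
Variance = 2.00562 / 11 = 0.18233
SE* = √0.18233

SE* = 0.4270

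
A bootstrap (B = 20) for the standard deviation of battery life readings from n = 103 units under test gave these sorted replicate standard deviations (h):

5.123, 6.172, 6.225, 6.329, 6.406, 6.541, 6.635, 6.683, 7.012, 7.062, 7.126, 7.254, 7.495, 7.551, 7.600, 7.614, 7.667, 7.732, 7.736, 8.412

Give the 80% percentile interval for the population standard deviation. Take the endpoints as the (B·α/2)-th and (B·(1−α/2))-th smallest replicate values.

α = 0.20; lower rank = 20 × 0.100 = 2; upper rank = 20 × 0.900 = 18.
The 2nd smallest replicate is 6.172; the 18th is 7.732.

(6.172, 7.732)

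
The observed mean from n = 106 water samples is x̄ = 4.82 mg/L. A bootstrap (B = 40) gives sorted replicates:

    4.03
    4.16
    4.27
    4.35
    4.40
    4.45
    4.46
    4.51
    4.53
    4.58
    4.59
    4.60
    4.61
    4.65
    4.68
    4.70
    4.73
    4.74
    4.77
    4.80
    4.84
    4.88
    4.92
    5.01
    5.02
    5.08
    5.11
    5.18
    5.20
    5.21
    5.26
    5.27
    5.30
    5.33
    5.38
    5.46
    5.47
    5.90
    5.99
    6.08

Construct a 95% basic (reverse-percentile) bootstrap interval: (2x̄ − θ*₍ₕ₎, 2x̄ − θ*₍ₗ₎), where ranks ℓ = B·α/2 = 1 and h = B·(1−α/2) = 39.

(3.65, 5.61)

Percentile endpoints at ranks 1 and 39: θ*₍1₎ = 4.03, θ*₍39₎ = 5.99.
Basic interval reflects these around x̄:
  lower = 2 × 4.82 − 5.99 = 3.65
  upper = 2 × 4.82 − 4.03 = 5.61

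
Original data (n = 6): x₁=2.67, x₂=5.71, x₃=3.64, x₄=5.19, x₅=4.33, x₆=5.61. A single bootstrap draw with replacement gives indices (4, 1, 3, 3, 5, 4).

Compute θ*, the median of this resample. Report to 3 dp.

Resample values: 5.19, 2.67, 3.64, 3.64, 4.33, 5.19.
Sorted: 2.67, 3.64, 3.64, 4.33, 5.19, 5.19
Median = average of the two middle values = 3.985

θ* = 3.985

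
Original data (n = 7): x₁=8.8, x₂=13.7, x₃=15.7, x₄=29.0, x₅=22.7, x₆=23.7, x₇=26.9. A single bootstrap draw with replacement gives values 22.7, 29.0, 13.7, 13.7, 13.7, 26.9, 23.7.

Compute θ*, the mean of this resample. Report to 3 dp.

Mean = (22.7 + 29.0 + 13.7 + 13.7 + 13.7 + 26.9 + 23.7) / 7 = 143.40 / 7 = 20.486

θ* = 20.486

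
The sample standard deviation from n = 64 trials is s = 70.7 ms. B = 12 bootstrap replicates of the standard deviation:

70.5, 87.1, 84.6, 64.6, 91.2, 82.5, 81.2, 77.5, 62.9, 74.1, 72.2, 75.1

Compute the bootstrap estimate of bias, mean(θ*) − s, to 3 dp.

mean(θ*) = (70.5 + 87.1 + 84.6 + 64.6 + 91.2 + 82.5 + 81.2 + 77.5 + 62.9 + 74.1 + 72.2 + 75.1) / 12 = 76.9583
bias = 76.9583 − 70.7

bias = +6.258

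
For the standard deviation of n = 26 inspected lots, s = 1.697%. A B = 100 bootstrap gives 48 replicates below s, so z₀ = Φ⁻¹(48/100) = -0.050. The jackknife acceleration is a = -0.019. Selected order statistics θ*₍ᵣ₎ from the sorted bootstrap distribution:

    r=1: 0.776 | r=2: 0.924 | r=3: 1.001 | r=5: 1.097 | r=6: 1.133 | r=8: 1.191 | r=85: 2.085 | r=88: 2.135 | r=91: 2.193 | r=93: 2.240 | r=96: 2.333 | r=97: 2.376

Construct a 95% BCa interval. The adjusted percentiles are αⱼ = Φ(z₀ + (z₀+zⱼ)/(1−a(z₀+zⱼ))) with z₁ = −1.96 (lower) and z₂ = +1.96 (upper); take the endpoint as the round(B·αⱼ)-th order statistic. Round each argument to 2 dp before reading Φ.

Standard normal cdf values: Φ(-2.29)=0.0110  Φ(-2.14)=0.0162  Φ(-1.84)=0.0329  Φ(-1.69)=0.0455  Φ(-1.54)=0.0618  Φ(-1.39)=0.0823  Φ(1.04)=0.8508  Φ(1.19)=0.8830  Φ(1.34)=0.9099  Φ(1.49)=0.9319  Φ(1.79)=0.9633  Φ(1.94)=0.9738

Lower: z₀ + z₁ = -0.050 + (-1.960) = -2.010; 1 − a(z₀+z₁) = 1 − (-0.019)(-2.010) = 0.9618; argument = -0.050 + (-2.010)/0.9618 = -2.1398 → -2.14.
α₁ = Φ(-2.14) = 0.0162; rank = round(100 × 0.0162) = 2; θ*₍2₎ = 0.924.
Upper: z₀ + z₂ = 1.910; 1 − a(z₀+z₂) = 1.0363; argument = 1.7931 → 1.79; α₂ = 0.9633; rank = 96; θ*₍96₎ = 2.333.

(0.924, 2.333)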